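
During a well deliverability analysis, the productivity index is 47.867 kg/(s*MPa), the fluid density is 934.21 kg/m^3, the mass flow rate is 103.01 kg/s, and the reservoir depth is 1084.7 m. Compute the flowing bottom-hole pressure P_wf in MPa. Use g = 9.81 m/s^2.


Step 1: P_i = rho*g*h/1e6 = 934.21*9.81*1084.7/1e6 = 9.940842 MPa
Step 2: P_wf = P_i - mdot/PI = 9.940842 - 103.01/47.867 = 7.7888 MPa
P_wf = 7.7888 MPa


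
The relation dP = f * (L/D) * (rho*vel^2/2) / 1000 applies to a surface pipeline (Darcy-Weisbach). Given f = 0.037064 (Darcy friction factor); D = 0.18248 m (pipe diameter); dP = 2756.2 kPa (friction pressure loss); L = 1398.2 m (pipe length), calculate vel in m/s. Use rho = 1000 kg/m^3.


vel = sqrt(dP*1000*2*D / (f*L*rho))
vel = sqrt(2756.2*1000*2*0.18248 / (0.037064*1398.2*1000))
vel = 4.4057 m/s


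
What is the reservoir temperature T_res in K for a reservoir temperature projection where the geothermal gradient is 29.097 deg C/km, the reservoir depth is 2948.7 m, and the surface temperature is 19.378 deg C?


T_res = T_surf + grad * d / 1000
T_res = 19.378 + 29.097 * 2948.7 / 1000
T_res = 105.1763 deg C
Convert to K: 105.1763 + 273.15 = 378.33 K
T_res = 378.33 K


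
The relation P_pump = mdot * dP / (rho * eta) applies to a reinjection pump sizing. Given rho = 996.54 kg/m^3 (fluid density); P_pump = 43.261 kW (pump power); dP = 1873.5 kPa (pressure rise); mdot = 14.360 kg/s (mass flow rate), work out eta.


eta = mdot * dP / (rho * P_pump)
eta = 14.360 * 1873.5 / (996.54 * 43.261)
eta = 0.62405


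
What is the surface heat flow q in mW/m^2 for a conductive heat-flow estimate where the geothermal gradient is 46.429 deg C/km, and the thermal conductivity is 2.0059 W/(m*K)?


q = k * grad / 1000
q = 2.0059 * 46.429 / 1000
q = 0.09313193 W/m^2
Convert: 0.09313193 W/m^2 * 1000.0 = 93.132 mW/m^2
q = 93.132 mW/m^2


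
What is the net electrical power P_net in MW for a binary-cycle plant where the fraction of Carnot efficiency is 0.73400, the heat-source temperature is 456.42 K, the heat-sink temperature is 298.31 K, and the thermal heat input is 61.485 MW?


Step 1: eta = (1 - Tc/Th)*f = (1 - 298.31/456.42)*0.734 = 0.2542674
Step 2: P_net = eta * Q_in = 0.2542674 * 61.485 = 15.634 MW
P_net = 15.634 MW


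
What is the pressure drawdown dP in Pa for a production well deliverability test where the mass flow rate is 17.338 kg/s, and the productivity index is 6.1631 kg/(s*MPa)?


dP = mdot * 1000 / PI
dP = 17.338 * 1000 / 6.1631
dP = 2813.195 kPa
Convert: 2813.195 kPa * 1000.0 = 2.8132e+06 Pa
dP = 2.8132e+06 Pa


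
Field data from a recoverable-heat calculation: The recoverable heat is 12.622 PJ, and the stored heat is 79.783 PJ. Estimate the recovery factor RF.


RF = Q_rec / Q_s
RF = 12.622 / 79.783
RF = 0.15820


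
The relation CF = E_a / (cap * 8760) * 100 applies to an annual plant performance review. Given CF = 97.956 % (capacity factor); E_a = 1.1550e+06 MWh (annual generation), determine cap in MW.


cap = E_a / (CF/100 * 8760)
cap = 1.1550e+06 / (97.956/100 * 8760)
cap = 134.60 MW


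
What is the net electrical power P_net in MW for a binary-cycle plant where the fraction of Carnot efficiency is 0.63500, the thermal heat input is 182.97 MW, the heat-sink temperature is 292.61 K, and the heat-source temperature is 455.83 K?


Step 1: eta = (1 - Tc/Th)*f = (1 - 292.61/455.83)*0.635 = 0.2273758
Step 2: P_net = eta * Q_in = 0.2273758 * 182.97 = 41.603 MW
P_net = 41.603 MW


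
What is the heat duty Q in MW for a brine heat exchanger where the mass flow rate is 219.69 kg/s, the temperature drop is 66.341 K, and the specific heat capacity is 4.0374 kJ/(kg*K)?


Q = mdot * cp * dT / 1000
Q = 219.69 * 4.0374 * 66.341 / 1000
Q = 58.843 MW


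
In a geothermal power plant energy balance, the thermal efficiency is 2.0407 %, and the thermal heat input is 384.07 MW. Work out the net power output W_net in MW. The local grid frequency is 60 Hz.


W_net = eta / 100 * Q_in
W_net = 2.0407 / 100 * 384.07
W_net = 7.8377 MW


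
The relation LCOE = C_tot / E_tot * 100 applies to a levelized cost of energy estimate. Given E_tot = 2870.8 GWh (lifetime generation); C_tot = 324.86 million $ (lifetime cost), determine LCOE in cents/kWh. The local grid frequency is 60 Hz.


LCOE = C_tot / E_tot * 100
LCOE = 324.86 / 2870.8 * 100
LCOE = 11.316 cents/kWh


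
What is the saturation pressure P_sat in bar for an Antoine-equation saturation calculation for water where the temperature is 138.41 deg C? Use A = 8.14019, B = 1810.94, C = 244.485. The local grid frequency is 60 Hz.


P_sat = 10^(A - B/(C + T)) / 760 * 0.101325
P_sat = 10^(8.14019 - 1810.94/(244.485 + 138.41)) / 760 * 0.101325
P_sat = 0.3431575 MPa
Convert: 0.3431575 MPa * 10.0 = 3.4316 bar
P_sat = 3.4316 bar


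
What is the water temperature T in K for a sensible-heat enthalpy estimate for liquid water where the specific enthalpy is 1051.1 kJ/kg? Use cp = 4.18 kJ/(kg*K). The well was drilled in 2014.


T = h / cp
T = 1051.1 / 4.18
T = 251.4593 deg C
Convert to K: 251.4593 + 273.15 = 524.61 K
T = 524.61 K


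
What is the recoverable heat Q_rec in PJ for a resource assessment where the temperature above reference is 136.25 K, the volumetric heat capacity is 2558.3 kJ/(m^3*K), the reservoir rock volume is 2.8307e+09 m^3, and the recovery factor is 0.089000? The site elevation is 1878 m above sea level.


Step 1: Q_s = Vr*rhoc*dT/1e12 = 2.8307e+09*2558.3*136.25/1e12 = 986.6925 PJ
Step 2: Q_rec = Q_s * RF = 986.6925 * 0.089 = 87.816 PJ
Q_rec = 87.816 PJ


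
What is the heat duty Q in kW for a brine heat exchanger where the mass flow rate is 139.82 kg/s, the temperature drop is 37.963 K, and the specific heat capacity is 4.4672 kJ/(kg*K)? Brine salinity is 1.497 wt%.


Q = mdot * cp * dT / 1000
Q = 139.82 * 4.4672 * 37.963 / 1000
Q = 23.71184 MW
Convert: 23.71184 MW * 1000.0 = 23712 kW
Q = 23712 kW


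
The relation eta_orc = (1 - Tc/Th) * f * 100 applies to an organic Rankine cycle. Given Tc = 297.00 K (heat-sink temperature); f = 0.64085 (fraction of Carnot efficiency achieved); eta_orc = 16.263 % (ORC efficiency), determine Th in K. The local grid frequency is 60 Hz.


Th = Tc / (1 - (eta_orc/100)/f)
Th = 297.00 / (1 - (16.263/100)/0.64085)
Th = 398.00 K


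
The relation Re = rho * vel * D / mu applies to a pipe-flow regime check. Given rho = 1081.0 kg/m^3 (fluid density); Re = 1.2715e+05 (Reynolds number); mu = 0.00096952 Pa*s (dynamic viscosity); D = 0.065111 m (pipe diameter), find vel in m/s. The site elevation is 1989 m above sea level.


vel = Re * mu / (rho * D)
vel = 1.2715e+05 * 0.00096952 / (1081.0 * 0.065111)
vel = 1.7514 m/s


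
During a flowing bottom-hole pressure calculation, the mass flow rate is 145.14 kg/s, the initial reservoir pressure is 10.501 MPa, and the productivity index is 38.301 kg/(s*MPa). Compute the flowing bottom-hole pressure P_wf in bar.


P_wf = P_i - mdot / PI
P_wf = 10.501 - 145.14 / 38.301
P_wf = 6.711543 MPa
Convert: 6.711543 MPa * 10.0 = 67.115 bar
P_wf = 67.115 bar


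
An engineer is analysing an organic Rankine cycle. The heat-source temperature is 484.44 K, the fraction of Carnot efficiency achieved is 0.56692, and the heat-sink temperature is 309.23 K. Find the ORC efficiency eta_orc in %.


eta_orc = (1 - Tc/Th) * f * 100
eta_orc = (1 - 309.23/484.44) * 0.56692 * 100
eta_orc = 20.504 %


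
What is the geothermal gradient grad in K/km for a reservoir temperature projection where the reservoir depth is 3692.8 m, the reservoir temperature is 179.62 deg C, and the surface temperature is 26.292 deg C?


grad = (T_res - T_surf) / d * 1000
grad = (179.62 - 26.292) / 3692.8 * 1000
grad = 41.52080 deg C/km
Convert: 41.52080 deg C/km * 1.0 = 41.521 K/km
grad = 41.521 K/km


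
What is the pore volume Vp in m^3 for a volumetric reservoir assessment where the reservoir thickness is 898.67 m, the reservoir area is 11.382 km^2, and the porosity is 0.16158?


Vp = A * 1e6 * hr * phi
Vp = 11.382 * 1e6 * 898.67 * 0.16158
Vp = 1.6527e+09 m^3


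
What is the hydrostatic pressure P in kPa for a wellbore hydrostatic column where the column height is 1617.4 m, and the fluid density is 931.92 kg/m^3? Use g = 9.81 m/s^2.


P = rho * g * h / 1e6
P = 931.92 * 9.81 * 1617.4 / 1e6
P = 14.78649 MPa
Convert: 14.78649 MPa * 1000.0 = 14786 kPa
P = 14786 kPa


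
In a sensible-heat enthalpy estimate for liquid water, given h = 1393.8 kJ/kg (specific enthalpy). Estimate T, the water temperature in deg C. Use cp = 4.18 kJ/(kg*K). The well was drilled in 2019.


T = h / cp
T = 1393.8 / 4.18
T = 333.44 deg C


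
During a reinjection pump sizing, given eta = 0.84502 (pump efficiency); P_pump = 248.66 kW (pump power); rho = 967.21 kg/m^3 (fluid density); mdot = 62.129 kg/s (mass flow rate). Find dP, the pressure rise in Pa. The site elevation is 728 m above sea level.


dP = P_pump * rho * eta / mdot
dP = 248.66 * 967.21 * 0.84502 / 62.129
dP = 3271.142 kPa
Convert: 3271.142 kPa * 1000.0 = 3.2711e+06 Pa
dP = 3.2711e+06 Pa


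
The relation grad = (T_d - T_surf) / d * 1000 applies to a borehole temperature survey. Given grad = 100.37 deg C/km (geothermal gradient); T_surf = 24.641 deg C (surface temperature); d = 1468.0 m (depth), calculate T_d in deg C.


T_d = T_surf + grad * d / 1000
T_d = 24.641 + 100.37 * 1468.0 / 1000
T_d = 171.98 deg C


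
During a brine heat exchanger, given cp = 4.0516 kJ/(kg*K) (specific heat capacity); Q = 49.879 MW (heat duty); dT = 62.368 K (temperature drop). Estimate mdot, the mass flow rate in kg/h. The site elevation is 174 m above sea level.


mdot = Q * 1000 / (cp * dT)
mdot = 49.879 * 1000 / (4.0516 * 62.368)
mdot = 197.3919 kg/s
Convert: 197.3919 kg/s * 3600.0 = 7.1061e+05 kg/h
mdot = 7.1061e+05 kg/h


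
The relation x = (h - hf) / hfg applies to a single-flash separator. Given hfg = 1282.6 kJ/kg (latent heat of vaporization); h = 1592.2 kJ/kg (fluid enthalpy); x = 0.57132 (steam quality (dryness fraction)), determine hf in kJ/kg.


hf = h - x * hfg
hf = 1592.2 - 0.57132 * 1282.6
hf = 859.42 kJ/kg


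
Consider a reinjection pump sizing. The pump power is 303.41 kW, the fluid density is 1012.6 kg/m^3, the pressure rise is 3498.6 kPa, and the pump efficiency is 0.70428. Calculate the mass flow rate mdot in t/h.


mdot = P_pump * rho * eta / dP
mdot = 303.41 * 1012.6 * 0.70428 / 3498.6
mdot = 61.84703 kg/s
Convert: 61.84703 kg/s * 3.6 = 222.65 t/h
mdot = 222.65 t/h


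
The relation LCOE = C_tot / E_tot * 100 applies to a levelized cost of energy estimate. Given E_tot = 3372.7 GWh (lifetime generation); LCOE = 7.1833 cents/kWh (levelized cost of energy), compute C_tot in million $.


C_tot = LCOE / 100 * E_tot
C_tot = 7.1833 / 100 * 3372.7
C_tot = 242.27 million $


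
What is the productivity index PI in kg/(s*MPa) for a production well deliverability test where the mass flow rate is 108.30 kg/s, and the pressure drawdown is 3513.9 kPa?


PI = mdot * 1000 / dP
PI = 108.30 * 1000 / 3513.9
PI = 30.820 kg/(s*MPa)


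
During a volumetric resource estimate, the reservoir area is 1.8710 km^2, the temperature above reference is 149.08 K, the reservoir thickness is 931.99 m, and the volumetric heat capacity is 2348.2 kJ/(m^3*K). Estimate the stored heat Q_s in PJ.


Step 1: Vr = A*1e6*hr = 1.871*1e6*931.99 = 1.743753e+09 m^3
Step 2: Q_s = Vr*rhoc*dT/1e12 = 1.743753e+09*2348.2*149.08/1e12 = 610.44 PJ
Q_s = 610.44 PJ


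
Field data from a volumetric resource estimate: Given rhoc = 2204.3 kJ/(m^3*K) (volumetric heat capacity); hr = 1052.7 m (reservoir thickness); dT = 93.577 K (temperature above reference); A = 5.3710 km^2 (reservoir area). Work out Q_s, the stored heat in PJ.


Step 1: Vr = A*1e6*hr = 5.371*1e6*1052.7 = 5.654052e+09 m^3
Step 2: Q_s = Vr*rhoc*dT/1e12 = 5.654052e+09*2204.3*93.577/1e12 = 1166.3 PJ
Q_s = 1166.3 PJ


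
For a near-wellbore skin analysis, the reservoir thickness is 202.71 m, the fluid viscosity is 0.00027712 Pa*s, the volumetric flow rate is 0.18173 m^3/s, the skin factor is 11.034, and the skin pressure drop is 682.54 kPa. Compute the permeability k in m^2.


k = S*q*mu / (2*pi*dP_s*1000*hr)
k = 11.034*0.18173*0.00027712 / (2*pi*682.54*1000*202.71)
k = 6.3921e-13 m^2


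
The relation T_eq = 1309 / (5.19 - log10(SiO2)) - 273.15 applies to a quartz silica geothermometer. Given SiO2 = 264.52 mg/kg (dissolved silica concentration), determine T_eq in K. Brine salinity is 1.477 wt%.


T_eq = 1309 / (5.19 - log10(SiO2)) - 273.15
T_eq = 1309 / (5.19 - log10(264.52)) - 273.15
T_eq = 199.8330 deg C
Convert to K: 199.8330 + 273.15 = 472.98 K
T_eq = 472.98 K


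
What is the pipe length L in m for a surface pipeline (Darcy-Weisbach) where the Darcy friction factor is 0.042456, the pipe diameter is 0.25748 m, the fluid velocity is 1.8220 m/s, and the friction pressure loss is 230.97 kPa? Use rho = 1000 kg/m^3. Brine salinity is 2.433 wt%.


L = dP*1000*D / (f*rho*vel^2/2)
L = 230.97*1000*0.25748 / (0.042456*1000*1.8220^2/2)
L = 843.90 m


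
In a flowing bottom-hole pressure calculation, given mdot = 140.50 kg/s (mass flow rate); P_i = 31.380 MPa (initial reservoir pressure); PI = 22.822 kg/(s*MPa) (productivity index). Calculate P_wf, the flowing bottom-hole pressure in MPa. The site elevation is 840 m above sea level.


P_wf = P_i - mdot / PI
P_wf = 31.380 - 140.50 / 22.822
P_wf = 25.224 MPa


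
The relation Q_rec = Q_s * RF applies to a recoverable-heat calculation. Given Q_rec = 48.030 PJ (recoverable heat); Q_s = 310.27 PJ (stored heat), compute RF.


RF = Q_rec / Q_s
RF = 48.030 / 310.27
RF = 0.15480


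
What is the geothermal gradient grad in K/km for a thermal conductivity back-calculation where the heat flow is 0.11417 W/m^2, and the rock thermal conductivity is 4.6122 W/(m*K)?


grad = q / k * 1000
grad = 0.11417 / 4.6122 * 1000
grad = 24.75391 deg C/km
Convert: 24.75391 deg C/km * 1.0 = 24.754 K/km
grad = 24.754 K/km


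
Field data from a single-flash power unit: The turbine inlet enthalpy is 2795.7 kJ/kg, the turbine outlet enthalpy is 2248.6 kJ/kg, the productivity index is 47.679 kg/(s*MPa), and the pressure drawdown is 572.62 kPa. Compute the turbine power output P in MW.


Step 1: mdot = PI * dP / 1000 = 47.679 * 572.62 / 1000 = 27.30195 kg/s
Step 2: P = mdot*(h_in - h_out)/1000 = 27.30195*(2795.7 - 2248.6)/1000 = 14.937 MW
P = 14.937 MW


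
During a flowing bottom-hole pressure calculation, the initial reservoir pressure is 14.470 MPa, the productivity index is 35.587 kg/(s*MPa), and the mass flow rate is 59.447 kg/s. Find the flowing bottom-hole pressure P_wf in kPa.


P_wf = P_i - mdot / PI
P_wf = 14.470 - 59.447 / 35.587
P_wf = 12.79953 MPa
Convert: 12.79953 MPa * 1000.0 = 12800 kPa
P_wf = 12800 kPa


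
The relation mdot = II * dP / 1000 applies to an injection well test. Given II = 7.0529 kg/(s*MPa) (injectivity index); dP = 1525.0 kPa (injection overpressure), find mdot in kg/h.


mdot = II * dP / 1000
mdot = 7.0529 * 1525.0 / 1000
mdot = 10.75567 kg/s
Convert: 10.75567 kg/s * 3600.0 = 38720 kg/h
mdot = 38720 kg/h


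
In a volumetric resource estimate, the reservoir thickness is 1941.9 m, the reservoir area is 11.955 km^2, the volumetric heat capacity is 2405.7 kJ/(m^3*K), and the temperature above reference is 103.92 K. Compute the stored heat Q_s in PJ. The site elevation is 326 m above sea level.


Step 1: Vr = A*1e6*hr = 11.955*1e6*1941.9 = 2.321541e+10 m^3
Step 2: Q_s = Vr*rhoc*dT/1e12 = 2.321541e+10*2405.7*103.92/1e12 = 5803.9 PJ
Q_s = 5803.9 PJ


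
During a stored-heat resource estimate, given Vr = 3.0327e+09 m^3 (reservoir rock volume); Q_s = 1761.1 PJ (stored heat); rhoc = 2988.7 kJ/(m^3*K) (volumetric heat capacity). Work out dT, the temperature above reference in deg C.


dT = Q_s * 1e12 / (Vr * rhoc)
dT = 1761.1 * 1e12 / (3.0327e+09 * 2988.7)
dT = 194.2998 K
Convert (temperature difference, 1 K = 1 deg C): 194.2998 K = 194.2998 deg C
dT = 194.30 deg C


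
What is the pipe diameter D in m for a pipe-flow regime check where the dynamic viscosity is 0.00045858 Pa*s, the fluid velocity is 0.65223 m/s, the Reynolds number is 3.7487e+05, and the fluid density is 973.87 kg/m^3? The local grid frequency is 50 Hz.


D = Re * mu / (rho * vel)
D = 3.7487e+05 * 0.00045858 / (973.87 * 0.65223)
D = 0.27064 m


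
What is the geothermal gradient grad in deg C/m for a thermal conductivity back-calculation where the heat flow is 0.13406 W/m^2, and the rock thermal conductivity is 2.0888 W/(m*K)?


grad = q / k * 1000
grad = 0.13406 / 2.0888 * 1000
grad = 64.18039 deg C/km
Convert: 64.18039 deg C/km * 0.001 = 0.064180 deg C/m
grad = 0.064180 deg C/m


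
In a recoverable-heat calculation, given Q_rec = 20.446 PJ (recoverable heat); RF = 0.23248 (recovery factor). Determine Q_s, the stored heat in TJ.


Q_s = Q_rec / RF
Q_s = 20.446 / 0.23248
Q_s = 87.94735 PJ
Convert: 87.94735 PJ * 1000.0 = 87947 TJ
Q_s = 87947 TJ


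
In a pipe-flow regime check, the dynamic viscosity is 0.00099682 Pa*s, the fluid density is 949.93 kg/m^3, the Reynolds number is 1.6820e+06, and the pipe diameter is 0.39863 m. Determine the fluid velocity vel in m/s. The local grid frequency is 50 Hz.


vel = Re * mu / (rho * D)
vel = 1.6820e+06 * 0.00099682 / (949.93 * 0.39863)
vel = 4.4277 m/s


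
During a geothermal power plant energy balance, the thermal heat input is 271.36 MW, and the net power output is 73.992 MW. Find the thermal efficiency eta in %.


eta = W_net / Q_in * 100
eta = 73.992 / 271.36 * 100
eta = 27.267 %


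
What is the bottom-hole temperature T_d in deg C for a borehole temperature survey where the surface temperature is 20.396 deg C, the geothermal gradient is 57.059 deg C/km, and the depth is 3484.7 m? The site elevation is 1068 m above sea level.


T_d = T_surf + grad * d / 1000
T_d = 20.396 + 57.059 * 3484.7 / 1000
T_d = 219.23 deg C


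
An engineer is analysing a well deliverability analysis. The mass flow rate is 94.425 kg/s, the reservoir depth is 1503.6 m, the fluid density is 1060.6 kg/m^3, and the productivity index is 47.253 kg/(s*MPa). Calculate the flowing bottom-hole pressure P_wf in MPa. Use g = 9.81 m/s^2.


Step 1: P_i = rho*g*h/1e6 = 1060.6*9.81*1503.6/1e6 = 15.64419 MPa
Step 2: P_wf = P_i - mdot/PI = 15.64419 - 94.425/47.253 = 13.646 MPa
P_wf = 13.646 MPa


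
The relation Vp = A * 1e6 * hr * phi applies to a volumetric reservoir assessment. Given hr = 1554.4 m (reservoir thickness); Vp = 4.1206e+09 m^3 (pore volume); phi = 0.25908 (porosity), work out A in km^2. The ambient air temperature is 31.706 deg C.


A = Vp / (1e6 * hr * phi)
A = 4.1206e+09 / (1e6 * 1554.4 * 0.25908)
A = 10.232 km^2


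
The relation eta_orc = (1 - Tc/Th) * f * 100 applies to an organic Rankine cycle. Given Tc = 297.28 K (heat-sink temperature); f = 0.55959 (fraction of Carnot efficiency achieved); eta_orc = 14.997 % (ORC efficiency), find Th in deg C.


Th = Tc / (1 - (eta_orc/100)/f)
Th = 297.28 / (1 - (14.997/100)/0.55959)
Th = 406.1201 K
Convert to deg C: 406.1201 - 273.15 = 132.97 deg C
Th = 132.97 deg C


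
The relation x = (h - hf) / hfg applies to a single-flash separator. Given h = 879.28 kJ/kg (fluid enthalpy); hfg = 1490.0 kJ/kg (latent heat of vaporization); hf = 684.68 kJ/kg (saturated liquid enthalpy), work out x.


x = (h - hf) / hfg
x = (879.28 - 684.68) / 1490.0
x = 0.13060


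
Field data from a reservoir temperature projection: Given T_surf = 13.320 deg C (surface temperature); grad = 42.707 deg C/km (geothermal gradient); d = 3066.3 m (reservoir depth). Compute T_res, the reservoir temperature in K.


T_res = T_surf + grad * d / 1000
T_res = 13.320 + 42.707 * 3066.3 / 1000
T_res = 144.2725 deg C
Convert to K: 144.2725 + 273.15 = 417.42 K
T_res = 417.42 K


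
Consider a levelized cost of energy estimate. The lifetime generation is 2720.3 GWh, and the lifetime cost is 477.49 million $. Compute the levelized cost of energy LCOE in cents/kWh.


LCOE = C_tot / E_tot * 100
LCOE = 477.49 / 2720.3 * 100
LCOE = 17.553 cents/kWh


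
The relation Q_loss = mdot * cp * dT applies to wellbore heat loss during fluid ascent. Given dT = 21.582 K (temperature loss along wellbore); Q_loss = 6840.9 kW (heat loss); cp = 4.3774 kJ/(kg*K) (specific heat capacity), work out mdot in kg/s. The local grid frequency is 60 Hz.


mdot = Q_loss / (cp * dT)
mdot = 6840.9 / (4.3774 * 21.582)
mdot = 72.411 kg/s


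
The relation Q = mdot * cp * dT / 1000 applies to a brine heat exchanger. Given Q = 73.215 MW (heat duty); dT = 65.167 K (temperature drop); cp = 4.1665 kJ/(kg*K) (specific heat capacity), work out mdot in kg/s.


mdot = Q * 1000 / (cp * dT)
mdot = 73.215 * 1000 / (4.1665 * 65.167)
mdot = 269.65 kg/s


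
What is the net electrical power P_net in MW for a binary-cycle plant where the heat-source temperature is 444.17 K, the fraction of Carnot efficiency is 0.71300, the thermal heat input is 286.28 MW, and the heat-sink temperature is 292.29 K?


Step 1: eta = (1 - Tc/Th)*f = (1 - 292.29/444.17)*0.713 = 0.2438040
Step 2: P_net = eta * Q_in = 0.2438040 * 286.28 = 69.796 MW
P_net = 69.796 MW


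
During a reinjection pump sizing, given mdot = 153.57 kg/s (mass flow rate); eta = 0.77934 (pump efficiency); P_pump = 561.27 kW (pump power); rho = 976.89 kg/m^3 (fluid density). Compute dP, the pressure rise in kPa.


dP = P_pump * rho * eta / mdot
dP = 561.27 * 976.89 * 0.77934 / 153.57
dP = 2782.5 kPa


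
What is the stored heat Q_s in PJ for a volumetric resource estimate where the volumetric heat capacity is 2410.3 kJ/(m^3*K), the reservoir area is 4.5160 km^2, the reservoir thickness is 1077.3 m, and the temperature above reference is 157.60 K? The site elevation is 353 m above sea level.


Step 1: Vr = A*1e6*hr = 4.516*1e6*1077.3 = 4.865087e+09 m^3
Step 2: Q_s = Vr*rhoc*dT/1e12 = 4.865087e+09*2410.3*157.6/1e12 = 1848.1 PJ
Q_s = 1848.1 PJ


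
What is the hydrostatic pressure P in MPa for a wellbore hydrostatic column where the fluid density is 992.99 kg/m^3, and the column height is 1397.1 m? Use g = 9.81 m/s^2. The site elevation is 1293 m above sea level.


P = rho * g * h / 1e6
P = 992.99 * 9.81 * 1397.1 / 1e6
P = 13.609 MPa


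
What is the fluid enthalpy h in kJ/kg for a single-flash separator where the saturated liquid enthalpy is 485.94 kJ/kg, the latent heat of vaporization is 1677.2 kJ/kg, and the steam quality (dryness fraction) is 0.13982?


h = hf + x * hfg
h = 485.94 + 0.13982 * 1677.2
h = 720.45 kJ/kg


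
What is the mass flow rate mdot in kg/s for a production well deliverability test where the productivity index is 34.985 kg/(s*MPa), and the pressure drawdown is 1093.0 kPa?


mdot = PI * dP / 1000
mdot = 34.985 * 1093.0 / 1000
mdot = 38.239 kg/s


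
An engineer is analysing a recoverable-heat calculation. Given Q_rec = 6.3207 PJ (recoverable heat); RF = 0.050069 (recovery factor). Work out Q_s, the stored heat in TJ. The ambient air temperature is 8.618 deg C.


Q_s = Q_rec / RF
Q_s = 6.3207 / 0.050069
Q_s = 126.2398 PJ
Convert: 126.2398 PJ * 1000.0 = 1.2624e+05 TJ
Q_s = 1.2624e+05 TJ


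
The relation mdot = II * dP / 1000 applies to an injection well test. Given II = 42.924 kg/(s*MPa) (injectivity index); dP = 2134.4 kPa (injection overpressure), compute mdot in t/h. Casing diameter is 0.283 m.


mdot = II * dP / 1000
mdot = 42.924 * 2134.4 / 1000
mdot = 91.61699 kg/s
Convert: 91.61699 kg/s * 3.6 = 329.82 t/h
mdot = 329.82 t/h


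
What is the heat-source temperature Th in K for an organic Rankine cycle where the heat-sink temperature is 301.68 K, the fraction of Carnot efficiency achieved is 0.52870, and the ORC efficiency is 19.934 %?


Th = Tc / (1 - (eta_orc/100)/f)
Th = 301.68 / (1 - (19.934/100)/0.52870)
Th = 484.27 K


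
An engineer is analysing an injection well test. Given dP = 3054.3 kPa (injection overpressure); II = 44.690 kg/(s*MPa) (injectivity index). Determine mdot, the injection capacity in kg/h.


mdot = II * dP / 1000
mdot = 44.690 * 3054.3 / 1000
mdot = 136.4967 kg/s
Convert: 136.4967 kg/s * 3600.0 = 4.9139e+05 kg/h
mdot = 4.9139e+05 kg/h


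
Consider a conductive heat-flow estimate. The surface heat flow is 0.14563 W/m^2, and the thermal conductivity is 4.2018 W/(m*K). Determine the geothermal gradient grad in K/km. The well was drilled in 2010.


grad = q * 1000 / k
grad = 0.14563 * 1000 / 4.2018
grad = 34.65896 deg C/km
Convert: 34.65896 deg C/km * 1.0 = 34.659 K/km
grad = 34.659 K/km


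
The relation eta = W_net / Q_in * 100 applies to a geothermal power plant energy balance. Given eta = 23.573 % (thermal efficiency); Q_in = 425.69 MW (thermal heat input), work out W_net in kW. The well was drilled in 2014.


W_net = eta / 100 * Q_in
W_net = 23.573 / 100 * 425.69
W_net = 100.3479 MW
Convert: 100.3479 MW * 1000.0 = 1.0035e+05 kW
W_net = 1.0035e+05 kW


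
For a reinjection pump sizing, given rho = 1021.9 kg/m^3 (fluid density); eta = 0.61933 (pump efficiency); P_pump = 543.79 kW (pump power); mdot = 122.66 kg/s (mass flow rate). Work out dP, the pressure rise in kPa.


dP = P_pump * rho * eta / mdot
dP = 543.79 * 1021.9 * 0.61933 / 122.66
dP = 2805.8 kPa


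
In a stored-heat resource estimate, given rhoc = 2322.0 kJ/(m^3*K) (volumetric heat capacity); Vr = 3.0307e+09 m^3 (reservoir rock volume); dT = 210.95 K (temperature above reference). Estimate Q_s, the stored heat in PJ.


Q_s = Vr * rhoc * dT / 1e12
Q_s = 3.0307e+09 * 2322.0 * 210.95 / 1e12
Q_s = 1484.5 PJ


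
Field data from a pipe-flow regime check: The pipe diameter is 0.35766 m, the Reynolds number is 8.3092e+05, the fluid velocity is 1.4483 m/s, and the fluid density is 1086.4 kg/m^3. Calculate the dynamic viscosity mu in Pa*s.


mu = rho * vel * D / Re
mu = 1086.4 * 1.4483 * 0.35766 / 8.3092e+05
mu = 0.00067727 Pa*s


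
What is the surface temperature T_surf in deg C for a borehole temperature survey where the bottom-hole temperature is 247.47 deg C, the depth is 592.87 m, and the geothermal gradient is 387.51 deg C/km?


T_surf = T_d - grad * d / 1000
T_surf = 247.47 - 387.51 * 592.87 / 1000
T_surf = 17.727 deg C


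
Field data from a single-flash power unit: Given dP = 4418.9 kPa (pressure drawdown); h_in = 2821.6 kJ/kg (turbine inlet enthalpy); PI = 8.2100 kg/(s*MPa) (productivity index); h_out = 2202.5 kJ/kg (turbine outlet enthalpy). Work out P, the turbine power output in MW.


Step 1: mdot = PI * dP / 1000 = 8.21 * 4418.9 / 1000 = 36.27917 kg/s
Step 2: P = mdot*(h_in - h_out)/1000 = 36.27917*(2821.6 - 2202.5)/1000 = 22.460 MW
P = 22.460 MW


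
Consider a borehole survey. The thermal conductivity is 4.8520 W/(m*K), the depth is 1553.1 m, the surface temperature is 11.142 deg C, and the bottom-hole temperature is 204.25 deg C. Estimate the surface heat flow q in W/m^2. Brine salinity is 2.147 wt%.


Step 1: grad = (T_d - T_surf)/d * 1000 = (204.25 - 11.142)/1553.1 * 1000 = 124.3371 deg C/km
Step 2: q = k * grad / 1000 = 4.852 * 124.3371 / 1000 = 0.60328 W/m^2
q = 0.60328 W/m^2


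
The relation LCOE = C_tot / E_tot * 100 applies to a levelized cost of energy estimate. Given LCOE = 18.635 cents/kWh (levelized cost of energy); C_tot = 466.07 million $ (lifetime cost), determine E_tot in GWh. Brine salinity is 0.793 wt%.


E_tot = C_tot / LCOE * 100
E_tot = 466.07 / 18.635 * 100
E_tot = 2501.0 GWh


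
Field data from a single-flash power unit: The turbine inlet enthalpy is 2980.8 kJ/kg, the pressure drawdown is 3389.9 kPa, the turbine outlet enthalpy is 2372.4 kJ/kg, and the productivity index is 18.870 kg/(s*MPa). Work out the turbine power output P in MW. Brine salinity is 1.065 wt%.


Step 1: mdot = PI * dP / 1000 = 18.87 * 3389.9 / 1000 = 63.96741 kg/s
Step 2: P = mdot*(h_in - h_out)/1000 = 63.96741*(2980.8 - 2372.4)/1000 = 38.918 MW
P = 38.918 MW


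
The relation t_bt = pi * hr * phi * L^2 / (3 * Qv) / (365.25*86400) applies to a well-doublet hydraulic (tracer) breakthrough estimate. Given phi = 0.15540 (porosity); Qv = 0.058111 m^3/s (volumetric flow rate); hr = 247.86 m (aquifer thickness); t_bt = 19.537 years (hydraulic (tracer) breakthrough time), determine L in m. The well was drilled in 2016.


L = sqrt(t_bt*365.25*86400*3*Qv / (pi*hr*phi))
L = sqrt(19.537*365.25*86400*3*0.058111 / (pi*247.86*0.15540))
L = 942.47 m


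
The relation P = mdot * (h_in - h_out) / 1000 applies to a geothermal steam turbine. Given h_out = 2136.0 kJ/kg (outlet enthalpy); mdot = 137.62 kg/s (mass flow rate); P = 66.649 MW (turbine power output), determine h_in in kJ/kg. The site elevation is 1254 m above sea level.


h_in = h_out + P * 1000 / mdot
h_in = 2136.0 + 66.649 * 1000 / 137.62
h_in = 2620.3 kJ/kg


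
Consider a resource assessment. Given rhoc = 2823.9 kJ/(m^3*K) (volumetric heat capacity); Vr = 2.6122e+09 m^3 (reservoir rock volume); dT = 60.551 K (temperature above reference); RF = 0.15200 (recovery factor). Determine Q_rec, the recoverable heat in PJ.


Step 1: Q_s = Vr*rhoc*dT/1e12 = 2.6122e+09*2823.9*60.551/1e12 = 446.6600 PJ
Step 2: Q_rec = Q_s * RF = 446.6600 * 0.152 = 67.892 PJ
Q_rec = 67.892 PJ


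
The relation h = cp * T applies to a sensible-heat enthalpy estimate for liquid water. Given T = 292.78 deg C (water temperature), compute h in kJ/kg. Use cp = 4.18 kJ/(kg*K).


h = cp * T
h = 4.18 * 292.78
h = 1223.8 kJ/kg


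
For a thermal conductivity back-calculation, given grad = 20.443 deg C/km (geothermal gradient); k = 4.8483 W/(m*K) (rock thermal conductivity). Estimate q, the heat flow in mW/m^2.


q = k * grad / 1000
q = 4.8483 * 20.443 / 1000
q = 0.09911380 W/m^2
Convert: 0.09911380 W/m^2 * 1000.0 = 99.114 mW/m^2
q = 99.114 mW/m^2


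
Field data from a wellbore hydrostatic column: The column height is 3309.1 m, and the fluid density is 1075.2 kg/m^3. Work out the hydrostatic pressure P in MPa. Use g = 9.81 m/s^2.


P = rho * g * h / 1e6
P = 1075.2 * 9.81 * 3309.1 / 1e6
P = 34.903 MPa


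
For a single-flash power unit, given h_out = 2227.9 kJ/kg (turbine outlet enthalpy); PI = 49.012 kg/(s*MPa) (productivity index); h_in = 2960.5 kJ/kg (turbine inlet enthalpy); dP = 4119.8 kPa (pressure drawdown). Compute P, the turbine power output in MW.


Step 1: mdot = PI * dP / 1000 = 49.012 * 4119.8 / 1000 = 201.9196 kg/s
Step 2: P = mdot*(h_in - h_out)/1000 = 201.9196*(2960.5 - 2227.9)/1000 = 147.93 MW
P = 147.93 MW


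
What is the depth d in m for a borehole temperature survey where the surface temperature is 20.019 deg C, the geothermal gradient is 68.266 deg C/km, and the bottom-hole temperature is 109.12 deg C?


d = (T_d - T_surf) / grad * 1000
d = (109.12 - 20.019) / 68.266 * 1000
d = 1305.2 m


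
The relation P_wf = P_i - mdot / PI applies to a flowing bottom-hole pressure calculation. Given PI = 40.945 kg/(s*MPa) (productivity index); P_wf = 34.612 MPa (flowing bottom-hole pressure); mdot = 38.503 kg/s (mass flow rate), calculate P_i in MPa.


P_i = P_wf + mdot / PI
P_i = 34.612 + 38.503 / 40.945
P_i = 35.552 MPa


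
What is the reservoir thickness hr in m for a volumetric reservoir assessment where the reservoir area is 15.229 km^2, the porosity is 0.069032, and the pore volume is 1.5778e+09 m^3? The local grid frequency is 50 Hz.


hr = Vp / (A * 1e6 * phi)
hr = 1.5778e+09 / (15.229 * 1e6 * 0.069032)
hr = 1500.8 m


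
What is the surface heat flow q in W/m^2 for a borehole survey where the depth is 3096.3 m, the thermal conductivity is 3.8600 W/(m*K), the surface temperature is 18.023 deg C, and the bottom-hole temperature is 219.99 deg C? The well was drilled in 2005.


Step 1: grad = (T_d - T_surf)/d * 1000 = (219.99 - 18.023)/3096.3 * 1000 = 65.22850 deg C/km
Step 2: q = k * grad / 1000 = 3.86 * 65.22850 / 1000 = 0.25178 W/m^2
q = 0.25178 W/m^2


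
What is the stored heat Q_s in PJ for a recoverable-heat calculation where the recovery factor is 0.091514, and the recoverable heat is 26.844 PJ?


Q_s = Q_rec / RF
Q_s = 26.844 / 0.091514
Q_s = 293.33 PJ


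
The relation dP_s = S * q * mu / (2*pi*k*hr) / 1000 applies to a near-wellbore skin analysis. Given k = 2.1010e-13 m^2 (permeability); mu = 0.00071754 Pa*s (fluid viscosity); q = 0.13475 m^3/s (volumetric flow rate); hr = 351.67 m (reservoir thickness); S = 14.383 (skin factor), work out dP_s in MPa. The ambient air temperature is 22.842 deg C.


dP_s = S * q * mu / (2*pi*k*hr) / 1000
dP_s = 14.383 * 0.13475 * 0.00071754 / (2*pi*2.1010e-13*351.67) / 1000
dP_s = 2995.595 kPa
Convert: 2995.595 kPa * 0.001 = 2.9956 MPa
dP_s = 2.9956 MPa


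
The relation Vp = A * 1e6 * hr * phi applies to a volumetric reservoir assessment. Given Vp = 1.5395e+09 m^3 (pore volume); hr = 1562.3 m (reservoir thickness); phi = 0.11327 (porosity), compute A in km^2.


A = Vp / (1e6 * hr * phi)
A = 1.5395e+09 / (1e6 * 1562.3 * 0.11327)
A = 8.6996 km^2


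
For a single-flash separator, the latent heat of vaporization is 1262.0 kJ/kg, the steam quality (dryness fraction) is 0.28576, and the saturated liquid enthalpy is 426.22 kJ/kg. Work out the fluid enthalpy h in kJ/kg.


h = hf + x * hfg
h = 426.22 + 0.28576 * 1262.0
h = 786.85 kJ/kg


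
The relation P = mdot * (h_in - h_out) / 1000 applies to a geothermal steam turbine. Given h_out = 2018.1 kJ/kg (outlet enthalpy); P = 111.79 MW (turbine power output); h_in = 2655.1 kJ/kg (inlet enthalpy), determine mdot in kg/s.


mdot = P * 1000 / (h_in - h_out)
mdot = 111.79 * 1000 / (2655.1 - 2018.1)
mdot = 175.49 kg/s


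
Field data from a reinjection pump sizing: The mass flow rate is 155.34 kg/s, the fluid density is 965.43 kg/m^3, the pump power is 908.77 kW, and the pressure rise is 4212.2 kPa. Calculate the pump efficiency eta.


eta = mdot * dP / (rho * P_pump)
eta = 155.34 * 4212.2 / (965.43 * 908.77)
eta = 0.74579


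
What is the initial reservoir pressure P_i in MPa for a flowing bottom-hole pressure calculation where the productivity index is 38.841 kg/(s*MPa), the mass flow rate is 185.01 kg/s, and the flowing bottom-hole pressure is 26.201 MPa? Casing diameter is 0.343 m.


P_i = P_wf + mdot / PI
P_i = 26.201 + 185.01 / 38.841
P_i = 30.964 MPa


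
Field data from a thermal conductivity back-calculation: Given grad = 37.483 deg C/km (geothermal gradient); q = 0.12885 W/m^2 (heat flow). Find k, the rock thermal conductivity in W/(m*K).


k = q / (grad / 1000)
k = 0.12885 / (37.483 / 1000)
k = 3.4376 W/(m*K)


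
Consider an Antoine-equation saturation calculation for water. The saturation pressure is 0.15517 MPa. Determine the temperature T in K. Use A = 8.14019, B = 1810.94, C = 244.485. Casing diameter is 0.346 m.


T = B / (A - log10(P_sat * 760 / 0.101325)) - C
T = 1810.94 / (8.14019 - log10(0.15517 * 760 / 0.101325)) - 244.485
T = 112.4007 deg C
Convert to K: 112.4007 + 273.15 = 385.55 K
T = 385.55 K


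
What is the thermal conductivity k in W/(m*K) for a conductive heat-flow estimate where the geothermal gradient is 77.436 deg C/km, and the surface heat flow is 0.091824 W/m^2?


k = q * 1000 / grad
k = 0.091824 * 1000 / 77.436
k = 1.1858 W/(m*K)


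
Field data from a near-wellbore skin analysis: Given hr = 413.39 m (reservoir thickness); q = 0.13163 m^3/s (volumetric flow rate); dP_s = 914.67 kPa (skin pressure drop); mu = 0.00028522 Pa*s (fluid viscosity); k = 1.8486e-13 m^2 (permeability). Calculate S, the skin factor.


S = dP_s * 1000 * 2*pi*k*hr / (q*mu)
S = 914.67 * 1000 * 2*pi*1.8486e-13*413.39 / (0.13163*0.00028522)
S = 11.698


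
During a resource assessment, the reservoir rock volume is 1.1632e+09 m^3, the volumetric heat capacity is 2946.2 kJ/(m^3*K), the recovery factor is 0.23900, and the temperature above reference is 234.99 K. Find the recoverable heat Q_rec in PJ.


Step 1: Q_s = Vr*rhoc*dT/1e12 = 1.1632e+09*2946.2*234.99/1e12 = 805.3154 PJ
Step 2: Q_rec = Q_s * RF = 805.3154 * 0.239 = 192.47 PJ
Q_rec = 192.47 PJ


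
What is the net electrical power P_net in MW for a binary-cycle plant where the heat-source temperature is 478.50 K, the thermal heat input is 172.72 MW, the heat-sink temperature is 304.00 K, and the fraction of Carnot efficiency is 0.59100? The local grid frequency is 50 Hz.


Step 1: eta = (1 - Tc/Th)*f = (1 - 304.0/478.5)*0.591 = 0.2155266
Step 2: P_net = eta * Q_in = 0.2155266 * 172.72 = 37.226 MW
P_net = 37.226 MW


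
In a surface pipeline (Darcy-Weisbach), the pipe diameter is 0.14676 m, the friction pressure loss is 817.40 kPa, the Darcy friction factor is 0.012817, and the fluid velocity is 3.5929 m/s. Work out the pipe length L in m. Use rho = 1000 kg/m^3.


L = dP*1000*D / (f*rho*vel^2/2)
L = 817.40*1000*0.14676 / (0.012817*1000*3.5929^2/2)
L = 1450.1 m


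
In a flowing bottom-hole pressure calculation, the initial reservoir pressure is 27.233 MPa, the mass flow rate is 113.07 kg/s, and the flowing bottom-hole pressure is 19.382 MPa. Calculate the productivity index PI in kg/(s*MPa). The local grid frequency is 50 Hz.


PI = mdot / (P_i - P_wf)
PI = 113.07 / (27.233 - 19.382)
PI = 14.402 kg/(s*MPa)


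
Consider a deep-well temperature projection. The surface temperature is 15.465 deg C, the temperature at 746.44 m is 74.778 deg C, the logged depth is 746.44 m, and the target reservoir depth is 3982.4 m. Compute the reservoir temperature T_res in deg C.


Step 1: grad = (T_d1 - T_surf)/d1 * 1000 = (74.778 - 15.465)/746.44 * 1000 = 79.46118 deg C/km
Step 2: T_res = T_surf + grad*d2/1000 = 15.465 + 79.46118*3982.4/1000 = 331.91 deg C
T_res = 331.91 deg C


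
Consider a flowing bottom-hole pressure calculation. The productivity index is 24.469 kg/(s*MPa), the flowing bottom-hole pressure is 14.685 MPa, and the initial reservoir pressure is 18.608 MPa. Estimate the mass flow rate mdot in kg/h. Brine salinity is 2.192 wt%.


mdot = (P_i - P_wf) * PI
mdot = (18.608 - 14.685) * 24.469
mdot = 95.99189 kg/s
Convert: 95.99189 kg/s * 3600.0 = 3.4557e+05 kg/h
mdot = 3.4557e+05 kg/h


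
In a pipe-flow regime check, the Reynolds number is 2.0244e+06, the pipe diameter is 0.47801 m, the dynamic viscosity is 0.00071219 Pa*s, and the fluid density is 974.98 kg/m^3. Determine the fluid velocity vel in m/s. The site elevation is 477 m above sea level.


vel = Re * mu / (rho * D)
vel = 2.0244e+06 * 0.00071219 / (974.98 * 0.47801)
vel = 3.0936 m/s


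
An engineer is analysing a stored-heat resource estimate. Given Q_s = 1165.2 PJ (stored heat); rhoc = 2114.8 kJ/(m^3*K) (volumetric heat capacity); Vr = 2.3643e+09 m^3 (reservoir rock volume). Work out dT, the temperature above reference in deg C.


dT = Q_s * 1e12 / (Vr * rhoc)
dT = 1165.2 * 1e12 / (2.3643e+09 * 2114.8)
dT = 233.0390 K
Convert (temperature difference, 1 K = 1 deg C): 233.0390 K = 233.0390 deg C
dT = 233.04 deg C


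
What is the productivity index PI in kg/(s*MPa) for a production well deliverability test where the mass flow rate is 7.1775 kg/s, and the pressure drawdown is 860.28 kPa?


PI = mdot * 1000 / dP
PI = 7.1775 * 1000 / 860.28
PI = 8.3432 kg/(s*MPa)


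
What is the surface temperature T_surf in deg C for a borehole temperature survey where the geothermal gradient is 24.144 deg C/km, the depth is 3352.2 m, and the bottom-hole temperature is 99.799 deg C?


T_surf = T_d - grad * d / 1000
T_surf = 99.799 - 24.144 * 3352.2 / 1000
T_surf = 18.863 deg C


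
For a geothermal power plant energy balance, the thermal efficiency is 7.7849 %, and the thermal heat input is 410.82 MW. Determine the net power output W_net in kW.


W_net = eta / 100 * Q_in
W_net = 7.7849 / 100 * 410.82
W_net = 31.98193 MW
Convert: 31.98193 MW * 1000.0 = 31982 kW
W_net = 31982 kW


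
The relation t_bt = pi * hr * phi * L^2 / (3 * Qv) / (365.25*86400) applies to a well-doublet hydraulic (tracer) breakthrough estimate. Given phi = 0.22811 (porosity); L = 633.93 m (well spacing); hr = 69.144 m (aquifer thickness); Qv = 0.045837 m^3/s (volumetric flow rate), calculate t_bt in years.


t_bt = pi * hr * phi * L^2 / (3 * Qv) / (365.25*86400)
t_bt = pi * 69.144 * 0.22811 * 633.93^2 / (3 * 0.045837) / (365.25*86400)
t_bt = 4.5887 years
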